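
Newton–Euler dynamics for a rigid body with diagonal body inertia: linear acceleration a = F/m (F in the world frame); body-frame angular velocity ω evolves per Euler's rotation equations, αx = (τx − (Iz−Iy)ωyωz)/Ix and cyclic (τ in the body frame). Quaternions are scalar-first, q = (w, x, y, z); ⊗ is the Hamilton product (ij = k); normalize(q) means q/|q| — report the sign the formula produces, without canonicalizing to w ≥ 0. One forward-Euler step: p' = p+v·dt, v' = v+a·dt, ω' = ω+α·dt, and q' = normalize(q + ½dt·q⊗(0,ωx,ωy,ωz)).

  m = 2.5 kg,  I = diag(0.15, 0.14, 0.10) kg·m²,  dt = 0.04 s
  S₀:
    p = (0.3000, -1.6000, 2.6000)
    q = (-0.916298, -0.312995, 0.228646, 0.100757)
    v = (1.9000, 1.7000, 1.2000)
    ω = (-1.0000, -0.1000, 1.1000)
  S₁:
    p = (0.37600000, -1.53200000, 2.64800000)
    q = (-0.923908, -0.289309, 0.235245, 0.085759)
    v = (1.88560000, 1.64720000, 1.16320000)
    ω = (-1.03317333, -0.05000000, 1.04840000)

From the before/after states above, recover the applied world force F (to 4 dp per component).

v₁ − v₀ = (-0.01440000, -0.05280000, -0.03680000)
applied force F = (-0.9000, -3.3000, -2.3000)

F = (-0.9000, -3.3000, -2.3000)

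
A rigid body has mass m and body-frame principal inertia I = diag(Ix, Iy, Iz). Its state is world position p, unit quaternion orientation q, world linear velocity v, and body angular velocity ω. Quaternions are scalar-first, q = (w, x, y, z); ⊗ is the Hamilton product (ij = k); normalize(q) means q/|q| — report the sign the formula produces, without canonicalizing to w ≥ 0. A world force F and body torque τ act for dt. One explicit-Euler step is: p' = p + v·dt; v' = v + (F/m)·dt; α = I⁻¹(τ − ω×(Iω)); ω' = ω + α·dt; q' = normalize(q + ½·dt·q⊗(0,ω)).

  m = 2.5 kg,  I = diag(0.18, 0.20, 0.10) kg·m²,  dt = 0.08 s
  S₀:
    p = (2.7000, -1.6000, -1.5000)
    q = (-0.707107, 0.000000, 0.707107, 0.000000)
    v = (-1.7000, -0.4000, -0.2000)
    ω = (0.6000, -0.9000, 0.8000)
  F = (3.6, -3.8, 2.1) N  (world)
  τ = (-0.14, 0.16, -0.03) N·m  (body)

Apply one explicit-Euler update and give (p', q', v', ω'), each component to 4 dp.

a = (1.4400, -1.5200, 0.8400)
p + v·dt = (2.5640, -1.6320, -1.5160)
v' = v + a·dt = (-1.5848, -0.5216, -0.1328)
gyro term ω×Iω = (0.0720, 0.0384, -0.0108)
α = I⁻¹(τ − ω×Iω) = (-1.1778, 0.6080, -0.1920)
new body rate ω' = (0.5058, -0.8514, 0.7846)
Hamilton product q⊗(0,ω) = (0.6363963, 0.1414214, 0.6363963, -0.9899498)
q + ½dt·q⊗(0,ω), renormalized = (-0.6807, 0.0056, 0.7315, -0.0395)

p' = (2.5640, -1.6320, -1.5160)
q' = (-0.6807, 0.0056, 0.7315, -0.0395)
v' = (-1.5848, -0.5216, -0.1328)
ω' = (0.5058, -0.8514, 0.7846)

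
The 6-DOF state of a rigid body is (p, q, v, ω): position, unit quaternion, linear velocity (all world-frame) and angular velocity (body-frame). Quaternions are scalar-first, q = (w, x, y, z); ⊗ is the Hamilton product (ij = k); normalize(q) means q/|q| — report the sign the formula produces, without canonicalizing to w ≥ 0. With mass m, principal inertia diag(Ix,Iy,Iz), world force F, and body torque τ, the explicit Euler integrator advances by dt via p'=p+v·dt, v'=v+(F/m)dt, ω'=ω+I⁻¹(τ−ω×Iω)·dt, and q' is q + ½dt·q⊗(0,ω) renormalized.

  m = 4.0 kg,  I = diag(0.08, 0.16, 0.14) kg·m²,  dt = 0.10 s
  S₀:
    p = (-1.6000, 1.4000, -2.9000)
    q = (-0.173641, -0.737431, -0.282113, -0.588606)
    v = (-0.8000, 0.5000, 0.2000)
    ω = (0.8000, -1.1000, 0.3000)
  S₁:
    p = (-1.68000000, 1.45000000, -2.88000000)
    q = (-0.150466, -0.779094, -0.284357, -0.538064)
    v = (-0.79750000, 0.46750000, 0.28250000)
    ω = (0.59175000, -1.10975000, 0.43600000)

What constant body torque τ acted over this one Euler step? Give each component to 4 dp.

τ = (-0.1600, -0.0300, 0.1200)

ω₁ − ω₀ = (-0.20825000, -0.00975000, 0.13600000)
precession coupling = (0.0066, -0.0144, -0.0704)
τ = I·(Δω/dt) + ω₀×(Iω₀) = (-0.1600, -0.0300, 0.1200)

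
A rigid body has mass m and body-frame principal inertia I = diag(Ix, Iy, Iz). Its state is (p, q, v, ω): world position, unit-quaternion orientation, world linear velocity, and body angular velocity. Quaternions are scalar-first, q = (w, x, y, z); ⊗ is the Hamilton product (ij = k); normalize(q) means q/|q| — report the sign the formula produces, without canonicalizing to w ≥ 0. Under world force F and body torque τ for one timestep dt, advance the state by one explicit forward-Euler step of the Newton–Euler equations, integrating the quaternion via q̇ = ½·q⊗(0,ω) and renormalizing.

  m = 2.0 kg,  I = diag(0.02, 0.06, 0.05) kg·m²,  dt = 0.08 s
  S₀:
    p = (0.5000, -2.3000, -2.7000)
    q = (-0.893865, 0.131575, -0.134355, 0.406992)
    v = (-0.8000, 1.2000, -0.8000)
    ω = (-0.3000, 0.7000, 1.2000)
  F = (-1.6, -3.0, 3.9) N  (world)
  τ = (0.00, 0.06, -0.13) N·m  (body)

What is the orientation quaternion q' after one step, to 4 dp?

q' = (-0.9066, 0.1243, -0.1703, 0.3656)

2q̇ = q⊗(0,ω) = (-0.3548694, -0.1779609, -0.9056931, -1.0208420)
updated quaternion q' = (-0.9066, 0.1243, -0.1703, 0.3656)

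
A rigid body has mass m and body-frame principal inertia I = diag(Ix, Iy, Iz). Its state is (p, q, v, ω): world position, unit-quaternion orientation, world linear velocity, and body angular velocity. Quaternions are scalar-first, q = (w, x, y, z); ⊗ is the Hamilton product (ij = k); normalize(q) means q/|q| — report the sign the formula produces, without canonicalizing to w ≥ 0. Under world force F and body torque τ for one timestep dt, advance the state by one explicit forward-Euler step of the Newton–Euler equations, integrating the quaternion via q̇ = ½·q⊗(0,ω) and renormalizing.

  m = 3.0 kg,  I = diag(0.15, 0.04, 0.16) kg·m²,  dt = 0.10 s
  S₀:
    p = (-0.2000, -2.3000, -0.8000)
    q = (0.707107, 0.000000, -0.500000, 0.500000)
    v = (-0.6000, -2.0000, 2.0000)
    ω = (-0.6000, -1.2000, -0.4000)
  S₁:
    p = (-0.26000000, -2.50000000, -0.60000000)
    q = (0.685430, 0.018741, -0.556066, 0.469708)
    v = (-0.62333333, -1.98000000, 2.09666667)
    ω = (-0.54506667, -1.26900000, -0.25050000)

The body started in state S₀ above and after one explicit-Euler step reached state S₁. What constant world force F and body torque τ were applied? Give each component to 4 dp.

rate change Δω = (0.05493333, -0.06900000, 0.14950000)
ω₀×(Iω₀) = (0.0576, -0.0024, -0.0792)
I·α + gyro = (0.1400, -0.0300, 0.1600)
v₁ − v₀ = (-0.02333333, 0.02000000, 0.09666667)
m·(v₁−v₀)/dt = (-0.7000, 0.6000, 2.9000)

F = (-0.7000, 0.6000, 2.9000)
τ = (0.1400, -0.0300, 0.1600)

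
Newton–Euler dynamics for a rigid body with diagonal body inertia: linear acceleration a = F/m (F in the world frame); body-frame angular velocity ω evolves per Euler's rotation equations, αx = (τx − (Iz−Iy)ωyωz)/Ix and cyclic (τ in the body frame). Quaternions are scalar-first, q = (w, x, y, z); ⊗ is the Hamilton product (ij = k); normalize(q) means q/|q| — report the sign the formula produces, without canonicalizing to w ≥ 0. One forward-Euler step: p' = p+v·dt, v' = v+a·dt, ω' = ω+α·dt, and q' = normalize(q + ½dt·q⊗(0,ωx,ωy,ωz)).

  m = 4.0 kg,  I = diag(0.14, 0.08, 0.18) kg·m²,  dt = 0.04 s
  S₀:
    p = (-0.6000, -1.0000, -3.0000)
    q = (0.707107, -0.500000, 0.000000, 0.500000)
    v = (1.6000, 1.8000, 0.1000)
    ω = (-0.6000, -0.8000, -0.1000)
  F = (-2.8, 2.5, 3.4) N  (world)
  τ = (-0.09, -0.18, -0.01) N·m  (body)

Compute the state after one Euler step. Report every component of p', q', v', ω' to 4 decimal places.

p' = (-0.5360, -0.9280, -2.9960)
q' = (0.7020, -0.5004, -0.0183, 0.5065)
v' = (1.5720, 1.8250, 0.1340)
ω' = (-0.6280, -0.8888, -0.0958)

a = F/m = (-0.7000, 0.6250, 0.8500)
p + v·dt = (-0.5360, -0.9280, -2.9960)
v + (F/m)dt = (1.5720, 1.8250, 0.1340)
gyro term ω×Iω = (0.0080, -0.0024, -0.0288)
angular accel α = (-0.7000, -2.2200, 0.1044)
ω' = ω + α·dt = (-0.6280, -0.8888, -0.0958)
2q̇ = q⊗(0,ω) = (-0.2500000, -0.0242642, -0.9156856, 0.3292893)
q + ½dt·q⊗(0,ω), renormalized = (0.7020, -0.5004, -0.0183, 0.5065)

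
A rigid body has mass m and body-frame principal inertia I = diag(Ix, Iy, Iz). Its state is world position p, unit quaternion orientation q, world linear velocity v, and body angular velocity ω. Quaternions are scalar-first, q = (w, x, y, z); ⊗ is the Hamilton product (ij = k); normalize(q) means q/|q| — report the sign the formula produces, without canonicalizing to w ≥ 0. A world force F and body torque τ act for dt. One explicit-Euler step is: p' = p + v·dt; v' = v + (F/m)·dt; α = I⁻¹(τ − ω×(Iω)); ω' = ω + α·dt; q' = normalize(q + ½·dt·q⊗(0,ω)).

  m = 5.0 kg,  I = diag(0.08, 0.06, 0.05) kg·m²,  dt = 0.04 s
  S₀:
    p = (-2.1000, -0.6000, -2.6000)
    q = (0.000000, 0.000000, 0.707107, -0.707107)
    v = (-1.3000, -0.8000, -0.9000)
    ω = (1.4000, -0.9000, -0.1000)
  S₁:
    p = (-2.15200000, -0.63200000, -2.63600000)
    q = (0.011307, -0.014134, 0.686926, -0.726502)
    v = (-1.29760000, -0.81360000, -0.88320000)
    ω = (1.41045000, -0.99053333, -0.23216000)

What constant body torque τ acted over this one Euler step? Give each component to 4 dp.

rate change Δω = (0.01045000, -0.09053333, -0.13216000)
gyro term ω₀×Iω₀ = (-0.0009, -0.0042, 0.0252)
I·α + gyro = (0.0200, -0.1400, -0.1400)

τ = (0.0200, -0.1400, -0.1400)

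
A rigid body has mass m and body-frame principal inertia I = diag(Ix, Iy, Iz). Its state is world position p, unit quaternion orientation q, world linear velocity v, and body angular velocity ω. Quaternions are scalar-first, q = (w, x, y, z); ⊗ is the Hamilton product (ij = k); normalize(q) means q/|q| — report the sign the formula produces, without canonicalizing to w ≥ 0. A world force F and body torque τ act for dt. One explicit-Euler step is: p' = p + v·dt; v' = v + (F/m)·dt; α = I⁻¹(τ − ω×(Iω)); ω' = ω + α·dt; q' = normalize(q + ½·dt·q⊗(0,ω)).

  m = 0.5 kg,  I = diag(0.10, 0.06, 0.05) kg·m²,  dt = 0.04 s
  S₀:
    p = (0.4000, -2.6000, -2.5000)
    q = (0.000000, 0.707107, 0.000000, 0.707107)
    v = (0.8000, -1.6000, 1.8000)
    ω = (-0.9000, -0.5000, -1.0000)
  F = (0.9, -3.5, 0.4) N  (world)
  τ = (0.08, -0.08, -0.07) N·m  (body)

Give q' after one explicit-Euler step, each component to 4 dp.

Hamilton product q⊗(0,ω) = (1.3435033, 0.3535535, 0.0707107, -0.3535535)
q' = normalize(q + ½dt·q⊗(0,ω)) = (0.0269, 0.7139, 0.0014, 0.6997)

q' = (0.0269, 0.7139, 0.0014, 0.6997)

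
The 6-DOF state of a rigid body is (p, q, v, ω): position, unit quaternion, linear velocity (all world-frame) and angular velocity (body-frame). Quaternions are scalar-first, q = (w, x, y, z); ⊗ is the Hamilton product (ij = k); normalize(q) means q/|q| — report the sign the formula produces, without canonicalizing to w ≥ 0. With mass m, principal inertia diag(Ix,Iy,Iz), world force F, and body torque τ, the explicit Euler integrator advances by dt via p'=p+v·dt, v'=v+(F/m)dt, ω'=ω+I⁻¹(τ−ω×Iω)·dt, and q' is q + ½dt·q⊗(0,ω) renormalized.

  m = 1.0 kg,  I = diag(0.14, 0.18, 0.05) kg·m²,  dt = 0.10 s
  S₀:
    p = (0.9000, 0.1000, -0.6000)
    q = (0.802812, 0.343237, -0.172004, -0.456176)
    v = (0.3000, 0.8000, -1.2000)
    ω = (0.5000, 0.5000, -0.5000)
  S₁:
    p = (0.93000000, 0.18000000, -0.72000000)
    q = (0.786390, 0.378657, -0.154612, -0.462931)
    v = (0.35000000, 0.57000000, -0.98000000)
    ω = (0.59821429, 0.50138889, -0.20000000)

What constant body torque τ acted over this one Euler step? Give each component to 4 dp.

rate change Δω = (0.09821429, 0.00138889, 0.30000000)
gyro term ω₀×Iω₀ = (0.0325, -0.0225, 0.0100)
applied torque τ = (0.1700, -0.0200, 0.1600)

τ = (0.1700, -0.0200, 0.1600)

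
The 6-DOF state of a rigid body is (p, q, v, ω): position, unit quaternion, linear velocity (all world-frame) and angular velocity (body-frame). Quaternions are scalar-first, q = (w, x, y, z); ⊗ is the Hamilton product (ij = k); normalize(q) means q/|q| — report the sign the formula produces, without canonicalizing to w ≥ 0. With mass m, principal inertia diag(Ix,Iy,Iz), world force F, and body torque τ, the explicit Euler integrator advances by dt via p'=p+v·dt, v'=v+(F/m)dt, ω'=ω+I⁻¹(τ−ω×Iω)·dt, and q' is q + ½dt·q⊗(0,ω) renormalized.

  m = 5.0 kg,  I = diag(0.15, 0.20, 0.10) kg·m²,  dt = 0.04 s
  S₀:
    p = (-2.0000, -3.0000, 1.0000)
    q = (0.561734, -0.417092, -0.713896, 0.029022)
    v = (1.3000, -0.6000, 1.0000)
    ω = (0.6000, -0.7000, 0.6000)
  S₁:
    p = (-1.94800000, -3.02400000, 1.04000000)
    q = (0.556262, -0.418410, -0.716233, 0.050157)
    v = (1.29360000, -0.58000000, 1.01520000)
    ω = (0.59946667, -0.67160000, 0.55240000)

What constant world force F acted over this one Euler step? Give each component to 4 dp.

F = (-0.8000, 2.5000, 1.9000)

velocity change Δv = (-0.00640000, 0.02000000, 0.01520000)
m·(v₁−v₀)/dt = (-0.8000, 2.5000, 1.9000)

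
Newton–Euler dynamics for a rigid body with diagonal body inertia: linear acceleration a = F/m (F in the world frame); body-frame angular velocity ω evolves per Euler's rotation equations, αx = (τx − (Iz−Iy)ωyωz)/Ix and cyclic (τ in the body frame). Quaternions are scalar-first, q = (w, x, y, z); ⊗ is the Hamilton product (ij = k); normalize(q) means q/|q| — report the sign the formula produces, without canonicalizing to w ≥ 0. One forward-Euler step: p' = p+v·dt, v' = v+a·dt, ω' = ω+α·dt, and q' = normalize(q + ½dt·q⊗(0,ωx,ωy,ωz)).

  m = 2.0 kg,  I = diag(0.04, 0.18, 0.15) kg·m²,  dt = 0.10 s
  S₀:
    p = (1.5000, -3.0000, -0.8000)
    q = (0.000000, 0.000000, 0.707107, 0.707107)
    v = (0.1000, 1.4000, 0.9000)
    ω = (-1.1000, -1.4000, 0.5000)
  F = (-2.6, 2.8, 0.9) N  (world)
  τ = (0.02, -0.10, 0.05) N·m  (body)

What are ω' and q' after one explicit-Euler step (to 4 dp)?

precession coupling ω×(Iω) = (0.0210, 0.0605, 0.2156)
angular accel α = (-0.0250, -0.8917, -1.1040)
ω' = ω + α·dt = (-1.1025, -1.4892, 0.3896)
2q̇ = q⊗(0,ω) = (0.6363963, 1.3435033, -0.7778177, 0.7778177)
q + ½dt·q⊗(0,ω), renormalized = (0.0317, 0.0669, 0.6654, 0.7428)

ω' = (-1.1025, -1.4892, 0.3896)
q' = (0.0317, 0.0669, 0.6654, 0.7428)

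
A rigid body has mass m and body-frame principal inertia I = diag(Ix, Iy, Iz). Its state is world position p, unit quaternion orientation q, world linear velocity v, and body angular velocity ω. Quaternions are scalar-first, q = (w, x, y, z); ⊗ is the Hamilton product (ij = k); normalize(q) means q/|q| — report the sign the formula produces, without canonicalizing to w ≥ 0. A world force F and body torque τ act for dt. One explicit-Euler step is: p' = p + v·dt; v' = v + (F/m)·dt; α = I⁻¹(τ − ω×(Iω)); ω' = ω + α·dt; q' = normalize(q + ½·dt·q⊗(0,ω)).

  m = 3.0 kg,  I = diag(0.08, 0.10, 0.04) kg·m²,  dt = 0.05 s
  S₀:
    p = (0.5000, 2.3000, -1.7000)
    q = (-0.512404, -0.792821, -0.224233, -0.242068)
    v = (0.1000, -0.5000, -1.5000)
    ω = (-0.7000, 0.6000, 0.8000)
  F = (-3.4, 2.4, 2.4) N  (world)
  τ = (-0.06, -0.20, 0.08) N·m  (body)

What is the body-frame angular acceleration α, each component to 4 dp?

gyro term ω×Iω = (-0.0288, -0.0224, -0.0084)
(τ − ω×Iω)/I = (-0.3900, -1.7760, 2.2100)

α = (-0.3900, -1.7760, 2.2100)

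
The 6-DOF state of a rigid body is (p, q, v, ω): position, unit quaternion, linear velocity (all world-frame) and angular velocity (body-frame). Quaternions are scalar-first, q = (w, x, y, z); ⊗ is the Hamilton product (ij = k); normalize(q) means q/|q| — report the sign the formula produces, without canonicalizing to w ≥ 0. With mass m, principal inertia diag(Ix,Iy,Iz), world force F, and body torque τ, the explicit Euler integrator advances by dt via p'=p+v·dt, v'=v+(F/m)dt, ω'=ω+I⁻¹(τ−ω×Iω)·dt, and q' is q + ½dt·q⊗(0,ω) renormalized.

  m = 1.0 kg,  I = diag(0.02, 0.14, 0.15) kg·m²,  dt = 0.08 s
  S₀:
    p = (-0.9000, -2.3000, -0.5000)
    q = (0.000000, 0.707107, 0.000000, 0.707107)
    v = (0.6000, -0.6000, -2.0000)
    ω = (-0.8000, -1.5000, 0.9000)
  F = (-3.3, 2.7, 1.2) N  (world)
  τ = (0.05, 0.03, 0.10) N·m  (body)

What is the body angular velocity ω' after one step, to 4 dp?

gyro term ω×Iω = (-0.0135, 0.0936, 0.1440)
(τ − ω×Iω)/I = (3.1750, -0.4543, -0.2933)
ω' = ω + α·dt = (-0.5460, -1.5363, 0.8765)

ω' = (-0.5460, -1.5363, 0.8765)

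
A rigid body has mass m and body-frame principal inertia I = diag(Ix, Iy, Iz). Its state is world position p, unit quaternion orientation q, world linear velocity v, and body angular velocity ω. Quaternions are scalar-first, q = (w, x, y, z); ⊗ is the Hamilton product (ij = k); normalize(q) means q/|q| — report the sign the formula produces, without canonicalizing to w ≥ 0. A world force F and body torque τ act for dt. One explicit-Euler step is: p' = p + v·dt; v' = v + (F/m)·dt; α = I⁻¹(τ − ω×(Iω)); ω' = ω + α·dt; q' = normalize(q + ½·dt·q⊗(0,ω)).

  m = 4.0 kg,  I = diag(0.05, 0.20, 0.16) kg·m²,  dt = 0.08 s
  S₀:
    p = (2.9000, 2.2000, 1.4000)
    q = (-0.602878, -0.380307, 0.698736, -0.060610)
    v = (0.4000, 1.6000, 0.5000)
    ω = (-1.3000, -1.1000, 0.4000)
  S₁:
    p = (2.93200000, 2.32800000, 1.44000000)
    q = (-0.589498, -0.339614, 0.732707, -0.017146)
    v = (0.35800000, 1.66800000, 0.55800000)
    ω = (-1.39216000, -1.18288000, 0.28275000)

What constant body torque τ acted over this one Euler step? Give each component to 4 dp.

τ = (-0.0400, -0.1500, -0.0200)

Δω = ω₁−ω₀ = (-0.09216000, -0.08288000, -0.11725000)
τ = I·(Δω/dt) + ω₀×(Iω₀) = (-0.0400, -0.1500, -0.0200)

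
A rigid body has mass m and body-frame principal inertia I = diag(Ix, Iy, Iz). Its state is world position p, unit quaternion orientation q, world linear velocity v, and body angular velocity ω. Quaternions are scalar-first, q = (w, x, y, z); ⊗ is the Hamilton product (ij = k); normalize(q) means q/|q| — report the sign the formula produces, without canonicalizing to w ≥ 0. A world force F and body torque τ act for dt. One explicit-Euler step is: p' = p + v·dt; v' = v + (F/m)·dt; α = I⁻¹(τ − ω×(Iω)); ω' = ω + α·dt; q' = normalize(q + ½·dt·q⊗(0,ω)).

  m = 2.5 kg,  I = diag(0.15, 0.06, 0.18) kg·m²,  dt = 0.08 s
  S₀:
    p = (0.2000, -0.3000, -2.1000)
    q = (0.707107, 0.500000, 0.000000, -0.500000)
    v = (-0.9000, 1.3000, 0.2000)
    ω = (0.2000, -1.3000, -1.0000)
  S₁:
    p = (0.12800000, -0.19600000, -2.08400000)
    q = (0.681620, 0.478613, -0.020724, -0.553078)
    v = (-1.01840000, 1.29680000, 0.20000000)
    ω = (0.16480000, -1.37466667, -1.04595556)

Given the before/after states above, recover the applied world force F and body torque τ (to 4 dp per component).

v₁ − v₀ = (-0.11840000, -0.00320000, 0.00000000)
applied force F = (-3.7000, -0.1000, 0.0000)
ω₁ − ω₀ = (-0.03520000, -0.07466667, -0.04595556)
precession coupling = (0.1560, 0.0060, 0.0234)
τ = I·(Δω/dt) + ω₀×(Iω₀) = (0.0900, -0.0500, -0.0800)

F = (-3.7000, -0.1000, 0.0000)
τ = (0.0900, -0.0500, -0.0800)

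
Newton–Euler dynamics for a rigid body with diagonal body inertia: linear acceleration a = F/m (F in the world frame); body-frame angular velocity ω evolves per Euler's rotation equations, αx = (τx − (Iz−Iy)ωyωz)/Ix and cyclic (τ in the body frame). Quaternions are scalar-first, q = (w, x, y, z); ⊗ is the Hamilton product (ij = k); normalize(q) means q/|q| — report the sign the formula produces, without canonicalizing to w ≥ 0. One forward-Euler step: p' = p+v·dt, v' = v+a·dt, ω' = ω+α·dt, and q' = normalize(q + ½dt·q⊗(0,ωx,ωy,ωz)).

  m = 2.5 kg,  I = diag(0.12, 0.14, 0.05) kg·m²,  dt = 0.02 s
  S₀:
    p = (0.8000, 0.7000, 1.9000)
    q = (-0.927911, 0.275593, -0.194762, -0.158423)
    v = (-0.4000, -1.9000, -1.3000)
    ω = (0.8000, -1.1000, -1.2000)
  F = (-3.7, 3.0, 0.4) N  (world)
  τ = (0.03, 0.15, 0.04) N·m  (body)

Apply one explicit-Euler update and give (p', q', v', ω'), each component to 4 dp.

α = I⁻¹(τ − ω×Iω) = (1.2400, 1.5514, 1.1520)
ω' = ω + α·dt = (0.8248, -1.0690, -1.1770)
q⊗(0,ω) = (-0.6248202, -0.6828797, 1.2246753, 0.9661505)
q' = normalize(q + ½dt·q⊗(0,ω)) = (-0.9340, 0.2687, -0.1825, -0.1487)
linear accel F/m = (-1.4800, 1.2000, 0.1600)
p' = p + v·dt = (0.7920, 0.6620, 1.8740)
v' = v + a·dt = (-0.4296, -1.8760, -1.2968)

p' = (0.7920, 0.6620, 1.8740)
q' = (-0.9340, 0.2687, -0.1825, -0.1487)
v' = (-0.4296, -1.8760, -1.2968)
ω' = (0.8248, -1.0690, -1.1770)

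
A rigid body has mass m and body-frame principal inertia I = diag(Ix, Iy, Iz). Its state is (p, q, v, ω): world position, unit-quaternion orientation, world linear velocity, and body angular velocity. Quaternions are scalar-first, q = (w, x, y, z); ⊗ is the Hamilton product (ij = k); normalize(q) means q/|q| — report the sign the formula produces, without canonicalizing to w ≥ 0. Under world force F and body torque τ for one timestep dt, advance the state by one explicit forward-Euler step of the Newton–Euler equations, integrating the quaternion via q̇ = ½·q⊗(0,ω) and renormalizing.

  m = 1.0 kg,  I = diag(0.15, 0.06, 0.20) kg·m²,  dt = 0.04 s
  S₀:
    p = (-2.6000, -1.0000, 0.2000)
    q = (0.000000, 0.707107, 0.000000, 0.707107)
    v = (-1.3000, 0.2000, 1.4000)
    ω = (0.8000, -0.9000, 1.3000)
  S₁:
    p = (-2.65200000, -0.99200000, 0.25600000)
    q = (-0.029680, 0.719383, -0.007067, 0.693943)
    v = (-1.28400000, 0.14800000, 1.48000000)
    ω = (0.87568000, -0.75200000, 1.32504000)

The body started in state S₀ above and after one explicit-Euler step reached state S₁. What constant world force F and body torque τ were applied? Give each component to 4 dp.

velocity change Δv = (0.01600000, -0.05200000, 0.08000000)
applied force F = (0.4000, -1.3000, 2.0000)
rate change Δω = (0.07568000, 0.14800000, 0.02504000)
precession coupling = (-0.1638, -0.0520, 0.0648)
applied torque τ = (0.1200, 0.1700, 0.1900)

F = (0.4000, -1.3000, 2.0000)
τ = (0.1200, 0.1700, 0.1900)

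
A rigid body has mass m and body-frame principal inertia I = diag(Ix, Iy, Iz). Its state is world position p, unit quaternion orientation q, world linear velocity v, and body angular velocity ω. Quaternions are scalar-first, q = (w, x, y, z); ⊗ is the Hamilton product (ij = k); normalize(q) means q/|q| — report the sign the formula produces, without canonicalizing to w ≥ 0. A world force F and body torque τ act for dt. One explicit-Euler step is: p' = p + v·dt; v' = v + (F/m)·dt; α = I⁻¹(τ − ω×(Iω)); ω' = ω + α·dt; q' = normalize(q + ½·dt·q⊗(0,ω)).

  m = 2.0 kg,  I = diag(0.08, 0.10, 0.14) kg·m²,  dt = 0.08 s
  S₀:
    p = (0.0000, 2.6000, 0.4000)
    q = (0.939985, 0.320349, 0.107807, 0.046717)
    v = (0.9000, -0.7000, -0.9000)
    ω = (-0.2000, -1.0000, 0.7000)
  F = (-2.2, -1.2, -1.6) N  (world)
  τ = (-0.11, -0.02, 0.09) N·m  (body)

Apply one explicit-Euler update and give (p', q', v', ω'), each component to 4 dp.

new position p' = (0.0720, 2.5440, 0.3280)
v + (F/m)dt = (0.8120, -0.7480, -0.9640)
(τ − ω×Iω)/I = (-1.0250, -0.2840, 0.6143)
ω' = ω + α·dt = (-0.2820, -1.0227, 0.7491)
q⊗(0,ω) = (0.1391749, -0.0658151, -1.1735727, 0.3592019)
updated quaternion q' = (0.9444, 0.3173, 0.0608, 0.0610)

p' = (0.0720, 2.5440, 0.3280)
q' = (0.9444, 0.3173, 0.0608, 0.0610)
v' = (0.8120, -0.7480, -0.9640)
ω' = (-0.2820, -1.0227, 0.7491)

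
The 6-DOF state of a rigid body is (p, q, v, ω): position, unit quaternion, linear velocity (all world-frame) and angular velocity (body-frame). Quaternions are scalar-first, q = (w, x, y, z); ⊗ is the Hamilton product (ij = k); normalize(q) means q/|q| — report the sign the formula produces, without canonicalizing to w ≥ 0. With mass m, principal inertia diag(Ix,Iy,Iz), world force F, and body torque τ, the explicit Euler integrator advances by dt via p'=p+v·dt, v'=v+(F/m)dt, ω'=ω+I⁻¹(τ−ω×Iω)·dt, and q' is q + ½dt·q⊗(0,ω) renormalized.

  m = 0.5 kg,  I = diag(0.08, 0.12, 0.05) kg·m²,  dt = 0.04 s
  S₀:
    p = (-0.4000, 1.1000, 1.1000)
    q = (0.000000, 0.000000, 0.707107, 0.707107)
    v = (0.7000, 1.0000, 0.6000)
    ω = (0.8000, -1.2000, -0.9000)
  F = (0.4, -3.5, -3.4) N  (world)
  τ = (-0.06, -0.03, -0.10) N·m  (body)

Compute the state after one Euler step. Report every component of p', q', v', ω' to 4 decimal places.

p' = (-0.3720, 1.1400, 1.1240)
q' = (0.0297, 0.0042, 0.7180, 0.6954)
v' = (0.7320, 0.7200, 0.3280)
ω' = (0.8078, -1.2028, -0.9493)

gyro term ω×Iω = (-0.0756, -0.0216, -0.0384)
angular accel α = (0.1950, -0.0700, -1.2320)
new body rate ω' = (0.8078, -1.2028, -0.9493)
2q̇ = q⊗(0,ω) = (1.4849247, 0.2121321, 0.5656856, -0.5656856)
updated quaternion q' = (0.0297, 0.0042, 0.7180, 0.6954)
linear accel F/m = (0.8000, -7.0000, -6.8000)
new position p' = (-0.3720, 1.1400, 1.1240)
new velocity v' = (0.7320, 0.7200, 0.3280)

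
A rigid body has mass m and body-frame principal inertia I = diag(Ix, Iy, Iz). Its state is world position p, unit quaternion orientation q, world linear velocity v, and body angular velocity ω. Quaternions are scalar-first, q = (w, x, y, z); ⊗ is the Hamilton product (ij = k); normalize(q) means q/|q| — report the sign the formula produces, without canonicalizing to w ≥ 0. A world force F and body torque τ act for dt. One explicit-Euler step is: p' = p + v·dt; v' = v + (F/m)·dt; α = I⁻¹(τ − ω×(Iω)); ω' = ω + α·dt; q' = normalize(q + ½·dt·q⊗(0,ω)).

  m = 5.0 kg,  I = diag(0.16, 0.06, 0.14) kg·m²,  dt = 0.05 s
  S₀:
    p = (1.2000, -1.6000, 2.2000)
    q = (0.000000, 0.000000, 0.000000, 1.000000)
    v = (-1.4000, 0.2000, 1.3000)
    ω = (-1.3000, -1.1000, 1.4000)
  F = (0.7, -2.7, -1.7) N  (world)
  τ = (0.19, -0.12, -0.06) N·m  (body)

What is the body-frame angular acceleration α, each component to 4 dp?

gyro term ω×Iω = (-0.1232, -0.0364, -0.1430)
α = I⁻¹(τ − ω×Iω) = (1.9575, -1.3933, 0.5929)

α = (1.9575, -1.3933, 0.5929)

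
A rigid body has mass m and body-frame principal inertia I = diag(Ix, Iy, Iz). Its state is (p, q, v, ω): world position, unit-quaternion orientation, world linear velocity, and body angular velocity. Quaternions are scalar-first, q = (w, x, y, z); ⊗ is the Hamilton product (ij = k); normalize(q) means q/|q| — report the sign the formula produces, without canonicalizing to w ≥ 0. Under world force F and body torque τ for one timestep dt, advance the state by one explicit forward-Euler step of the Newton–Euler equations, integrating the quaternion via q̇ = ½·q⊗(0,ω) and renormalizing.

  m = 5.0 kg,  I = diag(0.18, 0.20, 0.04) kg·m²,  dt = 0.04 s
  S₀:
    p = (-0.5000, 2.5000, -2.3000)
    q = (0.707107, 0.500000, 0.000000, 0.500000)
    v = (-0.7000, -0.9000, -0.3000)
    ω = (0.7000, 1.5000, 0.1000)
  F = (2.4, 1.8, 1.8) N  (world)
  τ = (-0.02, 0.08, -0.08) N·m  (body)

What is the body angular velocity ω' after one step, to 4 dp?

ω' = (0.7009, 1.5140, -0.0010)

(τ − ω×Iω)/I = (0.0222, 0.3510, -2.5250)
ω' = ω + α·dt = (0.7009, 1.5140, -0.0010)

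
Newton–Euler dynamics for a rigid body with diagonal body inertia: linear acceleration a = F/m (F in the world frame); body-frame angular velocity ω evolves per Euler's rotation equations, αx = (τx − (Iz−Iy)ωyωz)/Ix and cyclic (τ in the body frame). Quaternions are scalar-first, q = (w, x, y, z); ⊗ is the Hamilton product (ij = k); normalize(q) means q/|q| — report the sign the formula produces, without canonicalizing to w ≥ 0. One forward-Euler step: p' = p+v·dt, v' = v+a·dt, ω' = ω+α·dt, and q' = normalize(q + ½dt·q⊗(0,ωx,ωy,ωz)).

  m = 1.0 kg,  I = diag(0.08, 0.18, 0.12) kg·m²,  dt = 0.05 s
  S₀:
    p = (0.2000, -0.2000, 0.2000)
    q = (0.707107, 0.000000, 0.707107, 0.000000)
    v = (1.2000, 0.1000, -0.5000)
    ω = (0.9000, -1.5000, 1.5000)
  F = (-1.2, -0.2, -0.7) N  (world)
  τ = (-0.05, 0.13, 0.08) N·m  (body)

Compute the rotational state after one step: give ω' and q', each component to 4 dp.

ω' = (0.7844, -1.4489, 1.5896)
q' = (0.7324, 0.0424, 0.6795, 0.0106)

(τ − ω×Iω)/I = (-2.3125, 1.0222, 1.7917)
ω + α·dt = (0.7844, -1.4489, 1.5896)
2q̇ = q⊗(0,ω) = (1.0606605, 1.6970568, -1.0606605, 0.4242642)
updated quaternion q' = (0.7324, 0.0424, 0.6795, 0.0106)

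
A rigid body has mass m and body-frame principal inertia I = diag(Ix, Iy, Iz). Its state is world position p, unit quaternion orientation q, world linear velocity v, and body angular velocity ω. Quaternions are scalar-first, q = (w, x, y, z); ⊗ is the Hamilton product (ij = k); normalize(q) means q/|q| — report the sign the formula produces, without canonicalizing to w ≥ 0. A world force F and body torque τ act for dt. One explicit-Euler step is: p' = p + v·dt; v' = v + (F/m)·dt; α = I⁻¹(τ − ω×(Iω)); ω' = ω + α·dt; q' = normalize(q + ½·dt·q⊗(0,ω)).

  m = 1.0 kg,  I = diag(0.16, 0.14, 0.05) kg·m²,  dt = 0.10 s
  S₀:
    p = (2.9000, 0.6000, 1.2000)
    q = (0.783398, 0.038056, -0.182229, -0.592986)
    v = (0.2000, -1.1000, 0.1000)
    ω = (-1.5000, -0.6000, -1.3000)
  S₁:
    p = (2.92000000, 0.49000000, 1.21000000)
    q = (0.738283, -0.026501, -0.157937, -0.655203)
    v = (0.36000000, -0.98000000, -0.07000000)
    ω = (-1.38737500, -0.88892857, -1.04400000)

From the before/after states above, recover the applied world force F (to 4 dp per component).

F = (1.6000, 1.2000, -1.7000)

velocity change Δv = (0.16000000, 0.12000000, -0.17000000)
m·(v₁−v₀)/dt = (1.6000, 1.2000, -1.7000)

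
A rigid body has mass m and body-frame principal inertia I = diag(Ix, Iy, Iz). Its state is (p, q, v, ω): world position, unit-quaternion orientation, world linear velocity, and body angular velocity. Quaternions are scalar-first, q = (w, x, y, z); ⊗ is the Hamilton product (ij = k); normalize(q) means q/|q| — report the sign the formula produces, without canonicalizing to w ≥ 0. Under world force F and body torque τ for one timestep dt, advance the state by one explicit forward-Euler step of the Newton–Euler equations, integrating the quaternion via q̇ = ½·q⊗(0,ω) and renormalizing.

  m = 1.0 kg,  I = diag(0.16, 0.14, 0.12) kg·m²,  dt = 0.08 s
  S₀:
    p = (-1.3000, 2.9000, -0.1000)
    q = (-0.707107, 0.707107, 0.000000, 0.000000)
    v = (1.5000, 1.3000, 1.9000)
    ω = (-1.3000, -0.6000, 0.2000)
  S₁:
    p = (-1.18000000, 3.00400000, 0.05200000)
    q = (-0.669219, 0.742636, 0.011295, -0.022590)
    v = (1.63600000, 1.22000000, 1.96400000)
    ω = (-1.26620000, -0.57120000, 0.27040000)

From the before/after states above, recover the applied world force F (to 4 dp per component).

F = (1.7000, -1.0000, 0.8000)

velocity change Δv = (0.13600000, -0.08000000, 0.06400000)
F = m·Δv/dt = (1.7000, -1.0000, 0.8000)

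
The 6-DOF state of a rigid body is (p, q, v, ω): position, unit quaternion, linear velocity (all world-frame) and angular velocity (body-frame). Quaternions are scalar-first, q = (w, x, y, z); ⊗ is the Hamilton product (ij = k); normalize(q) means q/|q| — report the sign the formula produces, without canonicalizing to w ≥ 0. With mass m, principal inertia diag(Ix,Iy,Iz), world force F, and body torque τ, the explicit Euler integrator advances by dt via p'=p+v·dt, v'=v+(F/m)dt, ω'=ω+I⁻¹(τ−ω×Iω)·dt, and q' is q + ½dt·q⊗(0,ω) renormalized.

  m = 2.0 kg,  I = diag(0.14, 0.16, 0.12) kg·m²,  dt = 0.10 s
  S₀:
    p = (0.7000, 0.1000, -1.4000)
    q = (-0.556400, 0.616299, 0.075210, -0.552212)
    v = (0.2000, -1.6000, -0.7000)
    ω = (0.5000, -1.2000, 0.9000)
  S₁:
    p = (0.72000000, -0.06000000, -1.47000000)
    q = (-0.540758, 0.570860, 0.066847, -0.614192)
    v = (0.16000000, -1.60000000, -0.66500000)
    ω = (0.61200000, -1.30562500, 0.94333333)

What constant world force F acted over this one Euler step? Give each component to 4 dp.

velocity change Δv = (-0.04000000, 0.00000000, 0.03500000)
m·(v₁−v₀)/dt = (-0.8000, 0.0000, 0.7000)

F = (-0.8000, 0.0000, 0.7000)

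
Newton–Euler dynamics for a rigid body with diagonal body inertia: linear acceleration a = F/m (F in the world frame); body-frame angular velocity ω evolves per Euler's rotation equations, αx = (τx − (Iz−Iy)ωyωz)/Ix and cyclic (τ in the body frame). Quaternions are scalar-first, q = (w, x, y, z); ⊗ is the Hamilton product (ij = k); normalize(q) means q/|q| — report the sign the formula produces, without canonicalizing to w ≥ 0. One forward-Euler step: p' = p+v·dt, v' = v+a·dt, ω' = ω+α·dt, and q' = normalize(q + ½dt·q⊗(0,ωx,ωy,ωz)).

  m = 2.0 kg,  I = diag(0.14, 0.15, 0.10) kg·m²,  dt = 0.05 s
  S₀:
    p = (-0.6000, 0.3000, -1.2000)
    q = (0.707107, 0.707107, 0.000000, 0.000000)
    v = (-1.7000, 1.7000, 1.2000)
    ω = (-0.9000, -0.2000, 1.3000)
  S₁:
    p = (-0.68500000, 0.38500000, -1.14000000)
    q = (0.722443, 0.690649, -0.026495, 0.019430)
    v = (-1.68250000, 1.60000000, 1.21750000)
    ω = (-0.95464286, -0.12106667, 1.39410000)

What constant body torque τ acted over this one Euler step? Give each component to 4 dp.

τ = (-0.1400, 0.1900, 0.1900)

ω₁ − ω₀ = (-0.05464286, 0.07893333, 0.09410000)
ω₀×(Iω₀) = (0.0130, -0.0468, 0.0018)
applied torque τ = (-0.1400, 0.1900, 0.1900)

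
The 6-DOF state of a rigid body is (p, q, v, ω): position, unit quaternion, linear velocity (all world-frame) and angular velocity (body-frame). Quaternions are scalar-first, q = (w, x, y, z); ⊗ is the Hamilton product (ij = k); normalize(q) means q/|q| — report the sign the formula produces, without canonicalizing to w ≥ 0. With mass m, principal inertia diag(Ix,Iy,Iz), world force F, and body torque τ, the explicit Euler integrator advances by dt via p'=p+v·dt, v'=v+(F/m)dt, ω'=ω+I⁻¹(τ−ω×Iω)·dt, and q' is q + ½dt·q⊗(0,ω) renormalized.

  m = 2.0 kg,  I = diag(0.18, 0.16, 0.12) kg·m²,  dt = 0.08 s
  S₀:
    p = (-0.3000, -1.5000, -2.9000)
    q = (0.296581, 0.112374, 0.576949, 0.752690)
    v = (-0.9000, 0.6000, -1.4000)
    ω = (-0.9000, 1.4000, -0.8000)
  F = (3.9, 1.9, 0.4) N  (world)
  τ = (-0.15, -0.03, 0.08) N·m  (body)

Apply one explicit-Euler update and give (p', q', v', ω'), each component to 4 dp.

gyro term ω×Iω = (0.0448, 0.0432, 0.0252)
α = I⁻¹(τ − ω×Iω) = (-1.0822, -0.4575, 0.4567)
new body rate ω' = (-0.9866, 1.3634, -0.7635)
q⊗(0,ω) = (-0.1044400, -1.7822481, -0.1723084, 0.4393129)
q' = normalize(q + ½dt·q⊗(0,ω)) = (0.2916, 0.0410, 0.5685, 0.7682)
new position p' = (-0.3720, -1.4520, -3.0120)
v' = v + a·dt = (-0.7440, 0.6760, -1.3840)

p' = (-0.3720, -1.4520, -3.0120)
q' = (0.2916, 0.0410, 0.5685, 0.7682)
v' = (-0.7440, 0.6760, -1.3840)
ω' = (-0.9866, 1.3634, -0.7635)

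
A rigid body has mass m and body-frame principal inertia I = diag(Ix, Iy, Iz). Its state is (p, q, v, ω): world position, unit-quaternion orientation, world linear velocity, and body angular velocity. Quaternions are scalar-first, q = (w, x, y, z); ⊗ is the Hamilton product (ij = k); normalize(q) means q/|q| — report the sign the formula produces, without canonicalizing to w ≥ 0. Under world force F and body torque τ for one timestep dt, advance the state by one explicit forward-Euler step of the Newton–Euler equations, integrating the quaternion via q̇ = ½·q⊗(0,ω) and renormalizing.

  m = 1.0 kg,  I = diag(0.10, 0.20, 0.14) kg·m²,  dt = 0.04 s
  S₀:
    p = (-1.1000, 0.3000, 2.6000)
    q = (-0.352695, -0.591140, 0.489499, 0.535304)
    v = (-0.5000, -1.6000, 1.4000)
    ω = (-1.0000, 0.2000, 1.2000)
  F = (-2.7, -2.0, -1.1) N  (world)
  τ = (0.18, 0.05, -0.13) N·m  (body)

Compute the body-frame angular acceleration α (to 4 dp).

precession coupling ω×(Iω) = (-0.0144, 0.0480, -0.0200)
angular accel α = (1.9440, 0.0100, -0.7857)

α = (1.9440, 0.0100, -0.7857)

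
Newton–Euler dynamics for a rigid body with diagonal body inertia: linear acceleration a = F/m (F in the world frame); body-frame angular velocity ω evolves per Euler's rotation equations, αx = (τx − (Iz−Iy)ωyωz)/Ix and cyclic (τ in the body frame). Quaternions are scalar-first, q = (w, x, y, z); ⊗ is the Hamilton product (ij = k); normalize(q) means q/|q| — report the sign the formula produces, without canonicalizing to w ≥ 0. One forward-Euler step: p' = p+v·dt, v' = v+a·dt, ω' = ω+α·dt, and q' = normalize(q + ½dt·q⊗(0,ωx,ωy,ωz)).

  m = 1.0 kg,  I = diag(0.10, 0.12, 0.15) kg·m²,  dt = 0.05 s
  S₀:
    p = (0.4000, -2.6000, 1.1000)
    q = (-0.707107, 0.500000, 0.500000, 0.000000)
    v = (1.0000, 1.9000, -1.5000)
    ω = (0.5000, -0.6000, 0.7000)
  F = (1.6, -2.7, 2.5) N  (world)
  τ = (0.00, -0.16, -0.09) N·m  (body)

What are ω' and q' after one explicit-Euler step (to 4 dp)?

ω' = (0.5063, -0.6594, 0.6720)
q' = (-0.7056, 0.4997, 0.5017, -0.0261)

α = I⁻¹(τ − ω×Iω) = (0.1260, -1.1875, -0.5600)
ω' = ω + α·dt = (0.5063, -0.6594, 0.6720)
2q̇ = q⊗(0,ω) = (0.0500000, -0.0035535, 0.0742642, -1.0449749)
q + ½dt·q⊗(0,ω), renormalized = (-0.7056, 0.4997, 0.5017, -0.0261)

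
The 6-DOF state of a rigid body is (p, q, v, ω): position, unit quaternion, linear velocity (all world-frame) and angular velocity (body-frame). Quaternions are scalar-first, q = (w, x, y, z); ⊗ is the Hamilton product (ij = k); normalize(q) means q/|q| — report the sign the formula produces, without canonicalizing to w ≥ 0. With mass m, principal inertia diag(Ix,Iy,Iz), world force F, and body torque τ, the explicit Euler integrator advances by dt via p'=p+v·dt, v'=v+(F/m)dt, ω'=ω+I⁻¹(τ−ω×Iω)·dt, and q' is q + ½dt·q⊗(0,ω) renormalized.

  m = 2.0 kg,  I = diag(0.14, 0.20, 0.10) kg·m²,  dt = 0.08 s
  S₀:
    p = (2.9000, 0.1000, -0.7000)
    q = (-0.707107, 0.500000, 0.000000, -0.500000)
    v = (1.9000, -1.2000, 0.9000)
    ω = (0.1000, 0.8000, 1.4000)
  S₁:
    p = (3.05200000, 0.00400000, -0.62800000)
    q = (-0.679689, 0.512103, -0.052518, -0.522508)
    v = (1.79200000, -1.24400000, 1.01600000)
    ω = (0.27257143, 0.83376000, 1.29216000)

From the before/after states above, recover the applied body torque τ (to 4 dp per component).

rate change Δω = (0.17257143, 0.03376000, -0.10784000)
applied torque τ = (0.1900, 0.0900, -0.1300)

τ = (0.1900, 0.0900, -0.1300)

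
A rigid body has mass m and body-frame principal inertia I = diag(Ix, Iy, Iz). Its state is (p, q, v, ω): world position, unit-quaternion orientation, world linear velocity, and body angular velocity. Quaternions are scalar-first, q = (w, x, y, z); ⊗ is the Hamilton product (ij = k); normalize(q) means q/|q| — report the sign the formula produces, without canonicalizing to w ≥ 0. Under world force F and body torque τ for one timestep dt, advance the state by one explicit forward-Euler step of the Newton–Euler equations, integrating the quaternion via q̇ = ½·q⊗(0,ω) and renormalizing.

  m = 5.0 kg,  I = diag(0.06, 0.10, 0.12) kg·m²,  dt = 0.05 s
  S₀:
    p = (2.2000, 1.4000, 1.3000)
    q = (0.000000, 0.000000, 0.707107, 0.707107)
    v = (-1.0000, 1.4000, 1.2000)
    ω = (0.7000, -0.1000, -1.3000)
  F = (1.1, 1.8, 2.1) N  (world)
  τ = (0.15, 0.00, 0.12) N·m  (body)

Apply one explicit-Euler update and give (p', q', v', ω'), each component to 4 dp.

p' = (2.1500, 1.4700, 1.3600)
q' = (0.0247, -0.0212, 0.7190, 0.6943)
v' = (-0.9890, 1.4180, 1.2210)
ω' = (0.8228, -0.1273, -1.2488)

linear accel F/m = (0.2200, 0.3600, 0.4200)
p + v·dt = (2.1500, 1.4700, 1.3600)
v' = v + a·dt = (-0.9890, 1.4180, 1.2210)
(τ − ω×Iω)/I = (2.4567, -0.5460, 1.0233)
new body rate ω' = (0.8228, -0.1273, -1.2488)
Hamilton product q⊗(0,ω) = (0.9899498, -0.8485284, 0.4949749, -0.4949749)
q + ½dt·q⊗(0,ω), renormalized = (0.0247, -0.0212, 0.7190, 0.6943)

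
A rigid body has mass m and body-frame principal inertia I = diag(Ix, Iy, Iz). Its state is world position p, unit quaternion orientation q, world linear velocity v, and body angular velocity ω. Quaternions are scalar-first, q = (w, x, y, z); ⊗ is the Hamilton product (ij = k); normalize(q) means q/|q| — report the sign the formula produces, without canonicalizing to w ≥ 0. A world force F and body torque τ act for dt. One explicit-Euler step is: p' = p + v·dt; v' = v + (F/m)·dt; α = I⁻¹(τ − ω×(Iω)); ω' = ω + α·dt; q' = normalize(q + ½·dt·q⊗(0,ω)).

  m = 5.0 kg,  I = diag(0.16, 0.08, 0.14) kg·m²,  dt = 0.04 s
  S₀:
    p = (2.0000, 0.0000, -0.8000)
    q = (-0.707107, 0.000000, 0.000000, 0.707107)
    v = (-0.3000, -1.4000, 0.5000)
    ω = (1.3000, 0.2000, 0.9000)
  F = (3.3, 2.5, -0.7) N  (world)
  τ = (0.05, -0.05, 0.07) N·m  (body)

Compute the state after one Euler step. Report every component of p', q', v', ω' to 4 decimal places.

p' = (1.9880, -0.0560, -0.7800)
q' = (-0.7195, -0.0212, 0.0155, 0.6940)
v' = (-0.2736, -1.3800, 0.4944)
ω' = (1.3098, 0.1633, 0.9259)

gyro term ω×Iω = (0.0108, 0.0234, -0.0208)
(τ − ω×Iω)/I = (0.2450, -0.9175, 0.6486)
ω' = ω + α·dt = (1.3098, 0.1633, 0.9259)
2q̇ = q⊗(0,ω) = (-0.6363963, -1.0606605, 0.7778177, -0.6363963)
updated quaternion q' = (-0.7195, -0.0212, 0.0155, 0.6940)
a = (0.6600, 0.5000, -0.1400)
p + v·dt = (1.9880, -0.0560, -0.7800)
v' = v + a·dt = (-0.2736, -1.3800, 0.4944)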